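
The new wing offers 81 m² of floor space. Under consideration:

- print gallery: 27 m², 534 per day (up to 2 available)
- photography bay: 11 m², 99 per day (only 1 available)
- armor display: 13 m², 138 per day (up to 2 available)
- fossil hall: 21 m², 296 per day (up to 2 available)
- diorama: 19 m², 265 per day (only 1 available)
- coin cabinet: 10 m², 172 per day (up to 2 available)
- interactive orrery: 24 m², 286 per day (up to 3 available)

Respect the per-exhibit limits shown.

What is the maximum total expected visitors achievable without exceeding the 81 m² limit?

Density check — print gallery 19.78, coin cabinet 17.20, fossil hall 14.10, diorama 13.95 are the best per m².
Taking 2×print gallery + 2×coin cabinet: 74 m² used, 1412 in expected visitors.

1412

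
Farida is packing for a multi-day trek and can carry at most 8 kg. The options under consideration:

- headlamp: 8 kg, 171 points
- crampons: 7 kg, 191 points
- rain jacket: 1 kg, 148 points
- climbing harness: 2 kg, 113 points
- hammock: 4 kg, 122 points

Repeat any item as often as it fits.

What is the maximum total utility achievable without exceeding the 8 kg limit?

1184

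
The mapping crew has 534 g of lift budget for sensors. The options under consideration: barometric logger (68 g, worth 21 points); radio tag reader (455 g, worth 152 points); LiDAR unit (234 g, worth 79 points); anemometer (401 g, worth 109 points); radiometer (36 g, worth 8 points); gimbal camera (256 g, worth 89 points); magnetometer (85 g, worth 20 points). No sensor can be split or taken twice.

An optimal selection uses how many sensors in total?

3

Best achievable data value is 176.
For example LiDAR unit + radiometer + gimbal camera achieves it, using 526 g.
Every optimal selection uses 3 sensors.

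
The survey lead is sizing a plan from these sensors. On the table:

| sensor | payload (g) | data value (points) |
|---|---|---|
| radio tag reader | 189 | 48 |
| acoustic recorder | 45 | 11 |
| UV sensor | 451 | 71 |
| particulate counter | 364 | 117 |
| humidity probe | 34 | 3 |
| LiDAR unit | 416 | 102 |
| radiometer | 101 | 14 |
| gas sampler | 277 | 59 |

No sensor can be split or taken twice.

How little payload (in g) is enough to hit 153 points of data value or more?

Need the lightest bundle worth ≥ 153.
radio tag reader + particulate counter: 165 data value at 553 g.
No combination under 553 g hits 153.

553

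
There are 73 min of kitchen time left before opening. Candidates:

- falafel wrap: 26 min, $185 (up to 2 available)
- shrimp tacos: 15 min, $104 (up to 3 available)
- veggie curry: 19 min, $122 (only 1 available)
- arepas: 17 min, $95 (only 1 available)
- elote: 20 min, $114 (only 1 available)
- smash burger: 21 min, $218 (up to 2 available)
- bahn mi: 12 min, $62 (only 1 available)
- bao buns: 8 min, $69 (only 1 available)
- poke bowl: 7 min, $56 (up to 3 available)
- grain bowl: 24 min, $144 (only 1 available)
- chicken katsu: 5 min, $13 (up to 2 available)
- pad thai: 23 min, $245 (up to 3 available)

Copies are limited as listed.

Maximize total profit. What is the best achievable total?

750

Taking the top-ratio dishes first gives 3×pad thai for 735 (69 min).
Replace 2×pad thai with 2×smash burger + bao buns: the trade gains 15 net, giving 750 at 73 min.
Nothing else within 73 min beats 750.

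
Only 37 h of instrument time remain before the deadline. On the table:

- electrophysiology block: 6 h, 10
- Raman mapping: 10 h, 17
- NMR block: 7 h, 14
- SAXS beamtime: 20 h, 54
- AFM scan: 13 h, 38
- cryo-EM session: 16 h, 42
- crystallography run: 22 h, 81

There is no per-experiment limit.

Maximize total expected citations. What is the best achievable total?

119

By expected citations per h: crystallography run 3.68, AFM scan 2.92, SAXS beamtime 2.70 lead.
Best packing: AFM scan + crystallography run — 35 h, 119 total.
The spare 2 h is too small for any remaining experiment, and no exchange beats 119.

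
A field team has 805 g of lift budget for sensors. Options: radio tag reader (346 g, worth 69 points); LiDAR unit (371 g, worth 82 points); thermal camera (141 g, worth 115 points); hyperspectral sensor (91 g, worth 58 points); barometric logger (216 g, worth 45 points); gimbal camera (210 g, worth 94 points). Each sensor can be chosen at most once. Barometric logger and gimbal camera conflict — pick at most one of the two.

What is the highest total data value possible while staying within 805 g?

Taking radio tag reader + thermal camera + hyperspectral sensor + gimbal camera: 788 g used, 336 in data value.
That's the maximum — no feasible swap from here does better than 336.

336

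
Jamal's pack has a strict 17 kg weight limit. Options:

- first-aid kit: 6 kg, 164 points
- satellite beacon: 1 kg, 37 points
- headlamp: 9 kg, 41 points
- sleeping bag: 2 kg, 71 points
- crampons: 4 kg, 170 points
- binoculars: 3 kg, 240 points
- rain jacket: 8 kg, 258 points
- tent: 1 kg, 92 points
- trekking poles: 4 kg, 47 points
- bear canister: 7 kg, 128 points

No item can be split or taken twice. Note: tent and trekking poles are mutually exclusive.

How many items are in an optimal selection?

5

Optimal total is 797.
For example satellite beacon + crampons + binoculars + rain jacket + tent achieves it, using 17 kg.
All optima have 5 items.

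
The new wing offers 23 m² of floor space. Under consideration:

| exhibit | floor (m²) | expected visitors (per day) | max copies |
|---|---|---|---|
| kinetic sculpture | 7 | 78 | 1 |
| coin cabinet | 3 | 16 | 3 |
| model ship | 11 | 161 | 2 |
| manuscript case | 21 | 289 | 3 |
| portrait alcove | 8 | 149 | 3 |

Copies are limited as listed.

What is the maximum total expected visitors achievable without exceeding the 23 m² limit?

376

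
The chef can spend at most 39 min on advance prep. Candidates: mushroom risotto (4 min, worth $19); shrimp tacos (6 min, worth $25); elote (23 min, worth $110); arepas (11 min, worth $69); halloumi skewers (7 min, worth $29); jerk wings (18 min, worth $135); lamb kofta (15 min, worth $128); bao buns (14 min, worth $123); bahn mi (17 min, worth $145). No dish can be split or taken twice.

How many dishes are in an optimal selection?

3

Best achievable profit is 302.
One optimal bundle: halloumi skewers + lamb kofta + bahn mi (39 min).
All optima have 3 dishes.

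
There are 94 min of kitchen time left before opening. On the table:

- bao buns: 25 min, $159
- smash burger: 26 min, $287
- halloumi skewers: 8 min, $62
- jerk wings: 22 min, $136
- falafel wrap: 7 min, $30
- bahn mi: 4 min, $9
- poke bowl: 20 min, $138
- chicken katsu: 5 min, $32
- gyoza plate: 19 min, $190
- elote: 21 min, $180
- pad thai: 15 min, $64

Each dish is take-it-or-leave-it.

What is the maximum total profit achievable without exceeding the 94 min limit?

857

Density check — smash burger 11.04, gyoza plate 10.00, elote 8.57, halloumi skewers 7.75 are the best per min.
The ratio ordering already packs tightly: smash burger + halloumi skewers + poke bowl + gyoza plate + elote, 94 min, 857.
Runner-up smash burger + poke bowl + chicken katsu + gyoza plate + elote tops out at 827.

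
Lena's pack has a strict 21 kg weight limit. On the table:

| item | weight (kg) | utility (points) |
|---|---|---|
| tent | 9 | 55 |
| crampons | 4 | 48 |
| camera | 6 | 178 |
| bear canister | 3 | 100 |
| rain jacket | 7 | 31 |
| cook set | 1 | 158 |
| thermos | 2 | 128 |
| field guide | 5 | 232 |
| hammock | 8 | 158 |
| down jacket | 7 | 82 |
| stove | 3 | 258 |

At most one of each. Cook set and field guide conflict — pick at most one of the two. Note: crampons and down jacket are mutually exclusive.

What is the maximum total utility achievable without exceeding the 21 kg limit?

896

Density check — cook set 158.00, stove 86.00, thermos 64.00 are the best per kg.
Taking camera + bear canister + thermos + field guide + stove: 19 kg used, 896 in utility.
That's the maximum — no feasible swap from here does better than 896.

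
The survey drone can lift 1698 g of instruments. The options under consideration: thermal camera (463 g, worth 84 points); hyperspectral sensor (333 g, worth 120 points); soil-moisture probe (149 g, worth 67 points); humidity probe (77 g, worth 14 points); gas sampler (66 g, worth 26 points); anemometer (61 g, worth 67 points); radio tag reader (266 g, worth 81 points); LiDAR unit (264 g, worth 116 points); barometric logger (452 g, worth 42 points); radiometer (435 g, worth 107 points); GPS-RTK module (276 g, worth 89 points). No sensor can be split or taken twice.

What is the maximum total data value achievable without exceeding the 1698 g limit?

Taking the top-ratio sensors first gives hyperspectral sensor + soil-moisture probe + humidity probe + gas sampler + anemometer + radio tag reader + LiDAR unit + GPS-RTK module for 580 (1492 g).
Dropping radio tag reader frees 266 g; slotting in radiometer (435 g) lifts the total to 606 at 1661 g.
The closest alternative, hyperspectral sensor + soil-moisture probe + humidity probe + gas sampler + anemometer + radio tag reader + LiDAR unit + radiometer, reaches only 598.

606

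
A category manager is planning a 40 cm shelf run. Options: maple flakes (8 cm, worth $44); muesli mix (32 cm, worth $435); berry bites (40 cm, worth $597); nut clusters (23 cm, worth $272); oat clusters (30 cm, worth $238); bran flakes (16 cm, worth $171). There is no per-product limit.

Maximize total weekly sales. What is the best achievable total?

By weekly sales per cm: berry bites 14.93, muesli mix 13.59, nut clusters 11.83, bran flakes 10.69 lead.
The ratio ordering already packs tightly: berry bites, 40 cm, 597.

597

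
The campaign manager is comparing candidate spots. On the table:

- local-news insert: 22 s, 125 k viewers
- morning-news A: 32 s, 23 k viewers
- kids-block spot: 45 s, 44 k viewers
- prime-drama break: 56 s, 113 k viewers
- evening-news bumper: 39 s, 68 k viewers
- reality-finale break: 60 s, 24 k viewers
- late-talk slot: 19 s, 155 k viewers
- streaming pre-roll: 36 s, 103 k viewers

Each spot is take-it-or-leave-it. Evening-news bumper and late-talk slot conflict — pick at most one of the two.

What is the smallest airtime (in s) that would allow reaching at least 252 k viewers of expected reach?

41

Minimise s subject to total expected reach ≥ 252.
Taking local-news insert + late-talk slot gives 280 (≥ 252) for 41 s.
Below 41 s the best achievable stays under 252.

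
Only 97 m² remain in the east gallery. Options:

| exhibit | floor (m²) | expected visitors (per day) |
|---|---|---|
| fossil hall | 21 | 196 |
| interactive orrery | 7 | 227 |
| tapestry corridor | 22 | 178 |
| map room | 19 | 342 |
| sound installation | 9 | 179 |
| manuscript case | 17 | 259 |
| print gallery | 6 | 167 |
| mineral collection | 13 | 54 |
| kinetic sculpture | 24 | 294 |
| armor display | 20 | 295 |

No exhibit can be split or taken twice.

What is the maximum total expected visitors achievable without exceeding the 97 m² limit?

1596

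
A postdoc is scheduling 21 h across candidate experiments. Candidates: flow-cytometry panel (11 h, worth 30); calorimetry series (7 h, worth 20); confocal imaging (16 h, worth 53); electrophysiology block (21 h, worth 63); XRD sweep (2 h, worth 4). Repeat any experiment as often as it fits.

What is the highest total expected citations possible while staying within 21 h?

63

Density check — confocal imaging 3.31, electrophysiology block 3.00, calorimetry series 2.86 are the best per h.
The ratio heuristic lands on confocal imaging + 2×XRD sweep (61) but leaves 1 h idle.
Replace confocal imaging and 2×XRD sweep with electrophysiology block: the trade gains 2 net, giving 63 at 21 h.
Every other selection either busts 21 h or fails to beat 63.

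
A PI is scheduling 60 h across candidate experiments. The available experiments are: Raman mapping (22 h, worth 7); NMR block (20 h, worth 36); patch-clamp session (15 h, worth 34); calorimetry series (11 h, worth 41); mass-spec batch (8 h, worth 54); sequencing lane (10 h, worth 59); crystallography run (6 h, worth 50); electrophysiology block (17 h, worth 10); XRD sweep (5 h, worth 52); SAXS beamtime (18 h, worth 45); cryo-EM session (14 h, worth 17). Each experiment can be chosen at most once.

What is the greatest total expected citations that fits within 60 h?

301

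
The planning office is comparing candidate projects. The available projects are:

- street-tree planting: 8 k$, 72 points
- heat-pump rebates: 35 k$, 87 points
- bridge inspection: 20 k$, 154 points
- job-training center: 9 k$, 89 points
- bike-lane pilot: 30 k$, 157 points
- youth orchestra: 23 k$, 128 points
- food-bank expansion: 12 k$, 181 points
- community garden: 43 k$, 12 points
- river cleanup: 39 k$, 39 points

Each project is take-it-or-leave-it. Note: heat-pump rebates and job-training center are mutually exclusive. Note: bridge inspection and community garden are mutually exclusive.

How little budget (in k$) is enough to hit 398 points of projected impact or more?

40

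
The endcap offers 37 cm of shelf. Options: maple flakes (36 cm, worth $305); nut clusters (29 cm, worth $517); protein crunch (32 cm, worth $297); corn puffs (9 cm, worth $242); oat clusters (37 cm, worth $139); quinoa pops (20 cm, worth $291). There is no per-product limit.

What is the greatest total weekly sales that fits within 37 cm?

The ratio ordering already packs tightly: 4×corn puffs, 36 cm, 968.
Nothing else within 37 cm beats 968.

968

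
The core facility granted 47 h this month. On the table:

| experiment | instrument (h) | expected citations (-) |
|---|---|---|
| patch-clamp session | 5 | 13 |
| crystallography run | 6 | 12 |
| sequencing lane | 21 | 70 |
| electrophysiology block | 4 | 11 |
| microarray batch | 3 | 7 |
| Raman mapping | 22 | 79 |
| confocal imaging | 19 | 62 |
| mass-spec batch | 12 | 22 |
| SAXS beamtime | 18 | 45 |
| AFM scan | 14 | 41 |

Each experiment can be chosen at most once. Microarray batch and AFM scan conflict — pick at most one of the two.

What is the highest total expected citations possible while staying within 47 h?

160

Sequencing lane + electrophysiology block + Raman mapping uses 47 of the 47 h and totals 160.
An exhaustive check of the 1024 subsets confirms 160.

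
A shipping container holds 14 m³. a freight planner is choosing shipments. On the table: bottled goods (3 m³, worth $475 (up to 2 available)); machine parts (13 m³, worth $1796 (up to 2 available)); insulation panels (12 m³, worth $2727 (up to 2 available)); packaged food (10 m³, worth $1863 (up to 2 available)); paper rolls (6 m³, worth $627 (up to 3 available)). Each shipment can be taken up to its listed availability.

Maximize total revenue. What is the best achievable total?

2727

Ranking by ratio (revenue/m³): insulation panels 227.25, packaged food 186.30, bottled goods 158.33, machine parts 138.15.
Taking insulation panels: 12 m³ used, 2727 in revenue.
The spare 2 m³ is too small for any remaining shipment, and no exchange beats 2727.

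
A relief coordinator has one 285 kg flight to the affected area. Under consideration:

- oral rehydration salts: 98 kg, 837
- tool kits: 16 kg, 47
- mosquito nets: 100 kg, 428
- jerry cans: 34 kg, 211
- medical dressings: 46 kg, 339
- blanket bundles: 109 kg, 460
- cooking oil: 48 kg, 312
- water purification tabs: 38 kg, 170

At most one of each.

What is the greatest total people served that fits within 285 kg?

1916

Ranking by ratio (people served/kg): oral rehydration salts 8.54, medical dressings 7.37, cooking oil 6.50, jerry cans 6.21.
Taking oral rehydration salts + tool kits + jerry cans + medical dressings + cooking oil + water purification tabs: 280 kg used, 1916 in people served.
The closest alternative, oral rehydration salts + jerry cans + medical dressings + cooking oil + water purification tabs, reaches only 1869.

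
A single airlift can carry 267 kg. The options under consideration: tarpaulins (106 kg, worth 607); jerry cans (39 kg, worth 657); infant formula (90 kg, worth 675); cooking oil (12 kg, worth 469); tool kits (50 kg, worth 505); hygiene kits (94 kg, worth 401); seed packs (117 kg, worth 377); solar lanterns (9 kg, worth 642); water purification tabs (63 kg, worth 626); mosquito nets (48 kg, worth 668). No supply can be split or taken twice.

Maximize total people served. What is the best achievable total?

Ranking by ratio (people served/kg): solar lanterns 71.33, cooking oil 39.08, jerry cans 16.85, mosquito nets 13.92.
Filling by ratio: jerry cans + cooking oil + tool kits + solar lanterns + water purification tabs + mosquito nets for 3567, with 46 kg left unused.
Dropping tool kits frees 50 kg; slotting in infant formula (90 kg) lifts the total to 3737 at 261 kg.
An exhaustive check of the 1024 subsets confirms 3737.

3737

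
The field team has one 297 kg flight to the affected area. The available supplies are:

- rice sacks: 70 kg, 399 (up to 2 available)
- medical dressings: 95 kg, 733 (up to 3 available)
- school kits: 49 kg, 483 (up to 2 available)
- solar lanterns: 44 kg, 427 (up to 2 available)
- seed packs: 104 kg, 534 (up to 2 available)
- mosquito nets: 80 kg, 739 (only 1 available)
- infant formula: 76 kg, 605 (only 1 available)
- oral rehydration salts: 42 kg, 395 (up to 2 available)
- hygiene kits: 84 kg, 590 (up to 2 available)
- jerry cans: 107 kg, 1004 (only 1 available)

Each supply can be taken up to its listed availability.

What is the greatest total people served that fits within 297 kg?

2824

The ratio heuristic lands on 2×school kits + 2×solar lanterns + 2×oral rehydration salts (2610) but leaves 27 kg idle.
The 84 kg tied up in 2×oral rehydration salts is better spent on jerry cans — total rises to 2824 (293 kg).
The spare 4 kg is too small for any remaining supply, and no exchange beats 2824.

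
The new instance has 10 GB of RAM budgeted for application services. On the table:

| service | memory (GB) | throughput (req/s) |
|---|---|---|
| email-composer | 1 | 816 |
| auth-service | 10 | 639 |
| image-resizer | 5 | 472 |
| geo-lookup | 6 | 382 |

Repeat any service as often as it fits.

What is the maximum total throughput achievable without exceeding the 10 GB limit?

8160

Density check — email-composer 816.00, image-resizer 94.40, auth-service 63.90 are the best per GB.
Taking 10×email-composer: 10 GB used, 8160 in throughput.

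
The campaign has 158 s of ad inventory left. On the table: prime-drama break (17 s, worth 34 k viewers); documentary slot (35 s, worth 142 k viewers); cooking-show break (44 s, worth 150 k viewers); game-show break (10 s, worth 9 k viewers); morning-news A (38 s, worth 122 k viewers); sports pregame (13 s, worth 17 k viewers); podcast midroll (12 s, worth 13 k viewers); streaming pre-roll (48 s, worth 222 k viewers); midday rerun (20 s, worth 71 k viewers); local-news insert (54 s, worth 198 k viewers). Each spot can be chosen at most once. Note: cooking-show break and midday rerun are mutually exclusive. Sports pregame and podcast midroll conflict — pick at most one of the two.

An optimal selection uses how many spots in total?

4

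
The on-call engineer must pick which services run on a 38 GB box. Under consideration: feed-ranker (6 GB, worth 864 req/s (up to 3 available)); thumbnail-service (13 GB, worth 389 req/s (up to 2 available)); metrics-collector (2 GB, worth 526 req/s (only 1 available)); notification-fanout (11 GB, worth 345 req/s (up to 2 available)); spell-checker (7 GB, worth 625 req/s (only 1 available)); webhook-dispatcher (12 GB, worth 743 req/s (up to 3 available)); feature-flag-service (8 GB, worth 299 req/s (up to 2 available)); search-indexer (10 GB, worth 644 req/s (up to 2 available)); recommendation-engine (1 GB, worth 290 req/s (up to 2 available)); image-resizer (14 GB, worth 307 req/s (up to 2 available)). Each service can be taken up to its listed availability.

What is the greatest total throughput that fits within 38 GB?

4677

Density check — recommendation-engine 290.00, metrics-collector 263.00, feed-ranker 144.00 are the best per GB.
Taking the top-ratio services first gives 3×feed-ranker + metrics-collector + spell-checker + feature-flag-service + 2×recommendation-engine for 4622 (37 GB).
The 9 GB tied up in feature-flag-service and recommendation-engine is better spent on search-indexer — total rises to 4677 (38 GB).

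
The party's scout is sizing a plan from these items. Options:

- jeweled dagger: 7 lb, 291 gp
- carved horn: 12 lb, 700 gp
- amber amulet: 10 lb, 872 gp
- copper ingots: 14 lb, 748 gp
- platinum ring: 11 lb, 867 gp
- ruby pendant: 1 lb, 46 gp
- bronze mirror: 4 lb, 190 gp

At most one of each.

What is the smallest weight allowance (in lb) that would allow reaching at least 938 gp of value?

14

Look for the lowest-weight combination reaching 938.
amber amulet + bronze mirror reaches 1062 using 14 lb.
Below 14 lb the best achievable stays under 938.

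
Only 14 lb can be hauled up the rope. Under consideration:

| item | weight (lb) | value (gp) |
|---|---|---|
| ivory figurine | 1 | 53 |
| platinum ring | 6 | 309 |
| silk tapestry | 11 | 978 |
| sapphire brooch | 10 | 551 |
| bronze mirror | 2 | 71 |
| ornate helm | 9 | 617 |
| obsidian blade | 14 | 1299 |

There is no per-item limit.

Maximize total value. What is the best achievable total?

Ranking by ratio (value/lb): obsidian blade 92.79, silk tapestry 88.91, ornate helm 68.56, sapphire brooch 55.10.
The ratio ordering already packs tightly: obsidian blade, 14 lb, 1299.
No other feasible combination exceeds 1299.

1299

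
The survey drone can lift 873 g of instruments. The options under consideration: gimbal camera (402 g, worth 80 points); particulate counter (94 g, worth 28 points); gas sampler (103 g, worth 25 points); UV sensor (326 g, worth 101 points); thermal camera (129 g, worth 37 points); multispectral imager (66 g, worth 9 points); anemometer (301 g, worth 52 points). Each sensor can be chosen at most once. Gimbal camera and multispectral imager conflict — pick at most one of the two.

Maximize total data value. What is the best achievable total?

218

Taking the top-ratio sensors first gives particulate counter + gas sampler + UV sensor + thermal camera + multispectral imager for 200 (718 g).
Replace particulate counter and gas sampler and multispectral imager with gimbal camera: the trade gains 18 net, giving 218 at 857 g.
An exhaustive check of the 128 subsets confirms 218.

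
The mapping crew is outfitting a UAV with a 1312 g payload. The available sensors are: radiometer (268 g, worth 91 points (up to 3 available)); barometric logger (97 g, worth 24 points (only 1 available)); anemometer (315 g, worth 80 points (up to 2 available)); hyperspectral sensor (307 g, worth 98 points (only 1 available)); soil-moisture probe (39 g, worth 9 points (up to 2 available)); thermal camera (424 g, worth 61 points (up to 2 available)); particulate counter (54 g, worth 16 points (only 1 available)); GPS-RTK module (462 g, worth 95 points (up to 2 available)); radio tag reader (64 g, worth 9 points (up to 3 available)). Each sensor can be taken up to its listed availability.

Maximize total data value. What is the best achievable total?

420

By data value per g: radiometer 0.34, hyperspectral sensor 0.32, particulate counter 0.30, anemometer 0.25 lead.
The ratio ordering already packs tightly: 3×radiometer + barometric logger + hyperspectral sensor + soil-moisture probe + particulate counter, 1301 g, 420.
Every other selection either busts 1312 g or exceeds an availability limit or fails to beat 420.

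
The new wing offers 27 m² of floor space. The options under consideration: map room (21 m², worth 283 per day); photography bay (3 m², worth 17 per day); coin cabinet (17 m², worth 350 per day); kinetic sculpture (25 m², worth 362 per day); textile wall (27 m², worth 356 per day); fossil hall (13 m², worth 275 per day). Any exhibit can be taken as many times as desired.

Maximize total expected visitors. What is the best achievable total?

550

Taking 2×fossil hall: 26 m² used, 550 in expected visitors.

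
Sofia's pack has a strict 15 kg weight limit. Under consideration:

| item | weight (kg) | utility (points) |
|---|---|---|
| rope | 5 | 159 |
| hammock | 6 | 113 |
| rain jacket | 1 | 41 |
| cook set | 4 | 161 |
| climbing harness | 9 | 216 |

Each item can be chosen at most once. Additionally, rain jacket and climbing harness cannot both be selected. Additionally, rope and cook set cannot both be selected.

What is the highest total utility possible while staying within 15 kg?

377

Best packing: cook set + climbing harness — 13 kg, 377 total.
The closest alternative, rope + climbing harness, reaches only 375.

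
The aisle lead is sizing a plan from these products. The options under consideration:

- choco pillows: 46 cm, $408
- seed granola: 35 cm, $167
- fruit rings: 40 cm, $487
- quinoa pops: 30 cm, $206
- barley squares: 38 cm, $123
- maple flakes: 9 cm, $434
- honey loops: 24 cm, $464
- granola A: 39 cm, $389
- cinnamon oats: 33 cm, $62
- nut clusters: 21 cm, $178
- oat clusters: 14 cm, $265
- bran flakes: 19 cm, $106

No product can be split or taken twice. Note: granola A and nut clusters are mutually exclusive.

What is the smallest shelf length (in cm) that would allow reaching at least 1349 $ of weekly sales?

Look for the lowest-shelf combination reaching 1349.
fruit rings + maple flakes + honey loops: 1385 weekly sales at 73 cm.
No combination under 73 cm hits 1349.

73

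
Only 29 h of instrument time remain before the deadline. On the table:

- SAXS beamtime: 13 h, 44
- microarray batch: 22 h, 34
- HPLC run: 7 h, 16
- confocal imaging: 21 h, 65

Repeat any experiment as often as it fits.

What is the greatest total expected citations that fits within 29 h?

88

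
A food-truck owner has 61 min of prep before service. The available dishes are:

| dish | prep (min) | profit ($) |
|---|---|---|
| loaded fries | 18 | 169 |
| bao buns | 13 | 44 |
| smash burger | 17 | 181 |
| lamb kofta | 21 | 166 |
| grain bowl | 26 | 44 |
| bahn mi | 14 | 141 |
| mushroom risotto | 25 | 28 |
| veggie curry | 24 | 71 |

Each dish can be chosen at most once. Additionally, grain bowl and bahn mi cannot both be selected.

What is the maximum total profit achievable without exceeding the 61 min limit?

Greedy by ratio would take loaded fries + smash burger + bahn mi: 49 min used, total 491.
The 14 min tied up in bahn mi is better spent on lamb kofta — total rises to 516 (56 min).

516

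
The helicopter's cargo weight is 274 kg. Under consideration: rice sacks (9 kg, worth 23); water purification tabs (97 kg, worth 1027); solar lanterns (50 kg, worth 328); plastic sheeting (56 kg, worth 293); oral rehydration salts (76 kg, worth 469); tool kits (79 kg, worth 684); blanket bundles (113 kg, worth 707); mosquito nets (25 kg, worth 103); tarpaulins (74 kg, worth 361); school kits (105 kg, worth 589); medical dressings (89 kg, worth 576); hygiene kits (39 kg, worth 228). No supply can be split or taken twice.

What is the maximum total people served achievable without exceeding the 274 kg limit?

2310

A density-first pass picks rice sacks + water purification tabs + solar lanterns + tool kits + hygiene kits — 2290 at 274 kg.
Replace solar lanterns and hygiene kits with medical dressings: the trade gains 20 net, giving 2310 at 274 kg.
The closest alternative, rice sacks + water purification tabs + solar lanterns + tool kits + hygiene kits, reaches only 2290.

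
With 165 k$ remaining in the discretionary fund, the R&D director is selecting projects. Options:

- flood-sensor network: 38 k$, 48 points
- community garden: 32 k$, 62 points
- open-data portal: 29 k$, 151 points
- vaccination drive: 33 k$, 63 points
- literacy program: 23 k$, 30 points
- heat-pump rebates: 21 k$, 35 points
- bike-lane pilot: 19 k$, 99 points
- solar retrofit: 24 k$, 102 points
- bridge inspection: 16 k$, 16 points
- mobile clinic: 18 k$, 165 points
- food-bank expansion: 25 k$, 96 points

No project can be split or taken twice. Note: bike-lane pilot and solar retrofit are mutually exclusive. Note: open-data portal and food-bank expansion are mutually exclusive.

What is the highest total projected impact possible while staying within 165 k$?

578

Density check — mobile clinic 9.17, bike-lane pilot 5.21, open-data portal 5.21, solar retrofit 4.25 are the best per k$.
Taking community garden + open-data portal + vaccination drive + heat-pump rebates + solar retrofit + mobile clinic: 157 k$ used, 578 in projected impact.
The closest alternative, community garden + open-data portal + vaccination drive + heat-pump rebates + bike-lane pilot + mobile clinic, reaches only 575.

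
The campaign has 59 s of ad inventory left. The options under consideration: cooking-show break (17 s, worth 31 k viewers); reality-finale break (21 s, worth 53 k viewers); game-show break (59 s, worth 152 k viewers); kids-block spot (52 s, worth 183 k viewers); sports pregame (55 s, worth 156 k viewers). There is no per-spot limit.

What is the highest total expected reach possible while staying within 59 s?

183

Taking kids-block spot: 52 s used, 183 in expected reach.
Nothing else within 59 s beats 183.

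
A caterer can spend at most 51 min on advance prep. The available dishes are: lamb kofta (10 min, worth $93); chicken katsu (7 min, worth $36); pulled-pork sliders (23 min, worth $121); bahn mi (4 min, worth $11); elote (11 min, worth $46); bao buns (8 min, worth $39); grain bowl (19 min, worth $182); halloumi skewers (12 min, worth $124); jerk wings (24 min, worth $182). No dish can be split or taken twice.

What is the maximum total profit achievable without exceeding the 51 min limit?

438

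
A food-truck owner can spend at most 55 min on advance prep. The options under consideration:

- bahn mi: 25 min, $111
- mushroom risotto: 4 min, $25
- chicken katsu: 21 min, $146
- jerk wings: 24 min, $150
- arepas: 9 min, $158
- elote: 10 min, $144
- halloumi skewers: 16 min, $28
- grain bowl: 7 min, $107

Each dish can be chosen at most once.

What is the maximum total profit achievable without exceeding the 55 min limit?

Ranking by ratio (profit/min): arepas 17.56, grain bowl 15.29, elote 14.40.
A density-first pass picks mushroom risotto + chicken katsu + arepas + elote + grain bowl — 580 at 51 min.
Dropping chicken katsu frees 21 min; slotting in jerk wings (24 min) lifts the total to 584 at 54 min.
Next best is mushroom risotto + chicken katsu + arepas + elote + grain bowl at 580 (51 min) — short by 4.

584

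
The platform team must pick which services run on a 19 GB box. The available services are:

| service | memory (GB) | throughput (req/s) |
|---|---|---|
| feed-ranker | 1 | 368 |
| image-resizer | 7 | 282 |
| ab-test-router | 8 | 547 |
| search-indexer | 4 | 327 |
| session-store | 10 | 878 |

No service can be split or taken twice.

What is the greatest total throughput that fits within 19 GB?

1793

Taking the top-ratio services first gives feed-ranker + search-indexer + session-store for 1573 (15 GB).
Dropping search-indexer frees 4 GB; slotting in ab-test-router (8 GB) lifts the total to 1793 at 19 GB.
An exhaustive check of the 32 subsets confirms 1793.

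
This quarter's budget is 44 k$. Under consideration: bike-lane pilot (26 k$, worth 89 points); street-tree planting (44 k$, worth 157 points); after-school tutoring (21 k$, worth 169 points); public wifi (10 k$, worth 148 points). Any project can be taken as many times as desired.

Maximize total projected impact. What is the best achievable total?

592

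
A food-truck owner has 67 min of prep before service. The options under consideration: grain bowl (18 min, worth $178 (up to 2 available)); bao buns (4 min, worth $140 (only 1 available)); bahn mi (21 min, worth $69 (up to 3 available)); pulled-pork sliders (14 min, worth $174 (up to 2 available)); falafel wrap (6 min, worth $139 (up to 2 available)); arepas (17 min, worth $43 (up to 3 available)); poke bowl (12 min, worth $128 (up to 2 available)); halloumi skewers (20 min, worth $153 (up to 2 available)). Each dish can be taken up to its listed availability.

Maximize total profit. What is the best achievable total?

948

Taking the top-ratio dishes first gives bao buns + 2×pulled-pork sliders + 2×falafel wrap + poke bowl for 894 (56 min).
Replace pulled-pork sliders and poke bowl with 2×grain bowl: the trade gains 54 net, giving 948 at 66 min.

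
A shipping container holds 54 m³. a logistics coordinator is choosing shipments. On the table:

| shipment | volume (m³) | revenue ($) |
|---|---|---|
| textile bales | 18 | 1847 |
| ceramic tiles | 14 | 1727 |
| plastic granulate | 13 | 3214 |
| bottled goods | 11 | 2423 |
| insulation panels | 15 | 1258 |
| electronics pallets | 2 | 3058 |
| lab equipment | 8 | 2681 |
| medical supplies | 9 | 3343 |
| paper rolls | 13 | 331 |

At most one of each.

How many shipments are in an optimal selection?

5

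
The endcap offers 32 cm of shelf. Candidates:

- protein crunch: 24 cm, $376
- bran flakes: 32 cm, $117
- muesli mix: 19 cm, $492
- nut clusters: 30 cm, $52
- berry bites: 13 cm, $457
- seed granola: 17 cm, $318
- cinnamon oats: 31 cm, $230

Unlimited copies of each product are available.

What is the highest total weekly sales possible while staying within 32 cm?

The ratio heuristic lands on 2×berry bites (914) but leaves 6 cm idle.
The 13 cm tied up in berry bites is better spent on muesli mix — total rises to 949 (32 cm).
No other feasible combination exceeds 949.

949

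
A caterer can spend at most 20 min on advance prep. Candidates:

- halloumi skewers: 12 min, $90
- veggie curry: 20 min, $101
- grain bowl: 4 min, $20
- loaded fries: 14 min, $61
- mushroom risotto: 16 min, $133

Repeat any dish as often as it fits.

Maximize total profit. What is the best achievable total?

Best packing: grain bowl + mushroom risotto — 20 min, 153 total.

153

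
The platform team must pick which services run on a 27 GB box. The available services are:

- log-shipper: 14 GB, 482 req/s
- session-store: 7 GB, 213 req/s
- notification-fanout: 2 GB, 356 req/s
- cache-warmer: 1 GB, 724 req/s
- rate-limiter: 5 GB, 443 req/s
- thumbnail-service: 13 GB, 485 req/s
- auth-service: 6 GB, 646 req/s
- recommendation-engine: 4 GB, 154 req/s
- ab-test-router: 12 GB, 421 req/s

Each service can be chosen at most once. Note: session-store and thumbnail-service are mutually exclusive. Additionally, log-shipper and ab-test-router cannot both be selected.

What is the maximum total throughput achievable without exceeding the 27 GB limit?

2654

A density-first pass picks session-store + notification-fanout + cache-warmer + rate-limiter + auth-service + recommendation-engine — 2536 at 25 GB.
Dropping session-store and recommendation-engine frees 11 GB; slotting in thumbnail-service (13 GB) lifts the total to 2654 at 27 GB.
The closest alternative, notification-fanout + cache-warmer + rate-limiter + auth-service + ab-test-router, reaches only 2590.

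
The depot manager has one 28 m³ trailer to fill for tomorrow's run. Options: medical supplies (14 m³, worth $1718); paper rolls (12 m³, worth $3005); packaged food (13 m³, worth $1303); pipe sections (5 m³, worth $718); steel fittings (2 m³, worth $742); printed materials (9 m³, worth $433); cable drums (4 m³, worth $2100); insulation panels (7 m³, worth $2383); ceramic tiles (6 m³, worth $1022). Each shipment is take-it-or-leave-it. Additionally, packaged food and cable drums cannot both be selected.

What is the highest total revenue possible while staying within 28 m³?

The ratio ordering already packs tightly: paper rolls + steel fittings + cable drums + insulation panels, 25 m³, 8230.

8230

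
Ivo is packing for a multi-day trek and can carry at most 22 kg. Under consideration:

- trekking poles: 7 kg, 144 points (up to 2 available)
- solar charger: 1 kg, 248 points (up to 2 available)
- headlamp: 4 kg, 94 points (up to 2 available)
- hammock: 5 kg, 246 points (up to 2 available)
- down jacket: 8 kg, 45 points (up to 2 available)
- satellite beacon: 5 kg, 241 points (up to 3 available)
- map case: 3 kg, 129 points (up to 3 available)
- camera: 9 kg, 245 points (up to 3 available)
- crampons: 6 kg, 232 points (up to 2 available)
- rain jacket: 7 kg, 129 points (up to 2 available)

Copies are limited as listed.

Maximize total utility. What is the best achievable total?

1470

The ratio ordering already packs tightly: 2×solar charger + 2×hammock + 2×satellite beacon, 22 kg, 1470.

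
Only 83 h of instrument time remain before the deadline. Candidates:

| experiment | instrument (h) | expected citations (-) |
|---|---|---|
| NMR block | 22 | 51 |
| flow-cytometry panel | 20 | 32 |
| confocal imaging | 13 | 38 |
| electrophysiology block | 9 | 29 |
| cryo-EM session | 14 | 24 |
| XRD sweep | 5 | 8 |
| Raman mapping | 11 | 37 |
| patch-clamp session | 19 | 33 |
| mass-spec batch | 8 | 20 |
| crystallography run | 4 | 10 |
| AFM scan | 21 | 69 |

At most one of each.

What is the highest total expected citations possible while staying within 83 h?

234

By expected citations per h: Raman mapping 3.36, AFM scan 3.29, electrophysiology block 3.22 lead.
A density-first pass picks confocal imaging + electrophysiology block + cryo-EM session + Raman mapping + mass-spec batch + crystallography run + AFM scan — 227 at 80 h.
Replace cryo-EM session and mass-spec batch with NMR block: the trade gains 7 net, giving 234 at 80 h.
Runner-up NMR block + confocal imaging + electrophysiology block + XRD sweep + Raman mapping + AFM scan tops out at 232.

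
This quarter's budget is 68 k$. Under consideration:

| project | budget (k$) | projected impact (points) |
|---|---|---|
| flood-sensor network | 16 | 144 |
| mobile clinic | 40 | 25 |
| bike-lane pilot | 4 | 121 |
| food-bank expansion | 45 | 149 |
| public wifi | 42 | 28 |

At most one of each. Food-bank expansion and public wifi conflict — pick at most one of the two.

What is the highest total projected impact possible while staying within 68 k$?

Density check — bike-lane pilot 30.25, flood-sensor network 9.00, food-bank expansion 3.31 are the best per k$.
Flood-sensor network + bike-lane pilot + food-bank expansion uses 65 of the 68 k$ and totals 414.
The closest alternative, flood-sensor network + food-bank expansion, reaches only 293.

414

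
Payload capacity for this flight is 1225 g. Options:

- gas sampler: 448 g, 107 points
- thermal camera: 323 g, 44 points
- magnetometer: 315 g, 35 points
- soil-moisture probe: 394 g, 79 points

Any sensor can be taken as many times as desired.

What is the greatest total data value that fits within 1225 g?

The ratio ordering already packs tightly: 2×gas sampler + thermal camera, 1219 g, 258.

258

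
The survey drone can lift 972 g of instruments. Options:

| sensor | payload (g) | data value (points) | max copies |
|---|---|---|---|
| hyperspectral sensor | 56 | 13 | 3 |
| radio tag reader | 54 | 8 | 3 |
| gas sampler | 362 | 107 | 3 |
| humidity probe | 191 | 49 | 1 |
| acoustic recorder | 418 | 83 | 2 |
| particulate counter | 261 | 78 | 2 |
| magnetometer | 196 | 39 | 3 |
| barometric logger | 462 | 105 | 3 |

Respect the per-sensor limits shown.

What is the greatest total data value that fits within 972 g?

Best packing: hyperspectral sensor + gas sampler + 2×particulate counter — 940 g, 276 total.
Every other selection either busts 972 g or exceeds an availability limit or fails to beat 276.

276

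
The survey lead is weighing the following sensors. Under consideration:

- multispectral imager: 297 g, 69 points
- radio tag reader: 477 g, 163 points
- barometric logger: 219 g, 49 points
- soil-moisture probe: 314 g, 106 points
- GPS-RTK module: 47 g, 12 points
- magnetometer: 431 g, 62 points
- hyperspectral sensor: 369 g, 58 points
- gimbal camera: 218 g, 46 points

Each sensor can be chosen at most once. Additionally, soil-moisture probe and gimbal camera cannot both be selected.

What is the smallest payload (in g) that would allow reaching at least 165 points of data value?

Minimise g subject to total data value ≥ 165.
radio tag reader + GPS-RTK module: 175 data value at 524 g.
Below 524 g the best achievable stays under 165.

524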